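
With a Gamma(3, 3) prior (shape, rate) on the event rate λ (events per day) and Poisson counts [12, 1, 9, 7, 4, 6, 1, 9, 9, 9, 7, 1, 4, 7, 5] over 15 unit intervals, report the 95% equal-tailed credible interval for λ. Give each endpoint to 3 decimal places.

Posterior: Gamma(3+91, 3+15) = Gamma(94, 18) (shape, rate).
Equal-tailed 95% interval: Gamma(94, 18) quantiles at 0.025 and 0.975.
Posterior mean ≈ 5.222, SD ≈ 0.539; a Normal approximation gives roughly [4.167, 6.278].
Exact: lower = 4.220; upper = 6.330.

[4.220, 6.330]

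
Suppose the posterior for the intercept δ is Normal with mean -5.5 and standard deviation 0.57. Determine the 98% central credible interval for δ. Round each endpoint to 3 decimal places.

The posterior is symmetric, so the 98% equal-tailed interval is δ = -5.5 ± z·0.57 with z = 2.326.
Half-width: 2.326 × 0.57 = 1.326.
-5.5 − 1.326 = -6.826; -5.5 + 1.326 = -4.174.

[-6.826, -4.174]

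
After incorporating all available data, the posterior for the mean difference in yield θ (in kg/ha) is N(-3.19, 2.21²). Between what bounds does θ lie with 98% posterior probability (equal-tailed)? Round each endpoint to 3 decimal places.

[-8.331, 1.951]

The posterior is symmetric, so the 98% equal-tailed interval is θ = -3.19 ± z·2.21 with z = 2.326.
Half-width: 2.326 × 2.21 = 5.141.
-3.19 − 5.141 = -8.331; -3.19 + 5.141 = 1.951.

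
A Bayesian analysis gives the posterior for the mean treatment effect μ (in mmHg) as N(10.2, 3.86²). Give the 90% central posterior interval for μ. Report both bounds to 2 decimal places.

The posterior is symmetric, so the 90% equal-tailed interval is μ = 10.2 ± z·3.86 with z = 1.645.
Half-width: 1.645 × 3.86 = 6.35.
10.2 − 6.35 = 3.85; 10.2 + 6.35 = 16.55.

[3.85, 16.55]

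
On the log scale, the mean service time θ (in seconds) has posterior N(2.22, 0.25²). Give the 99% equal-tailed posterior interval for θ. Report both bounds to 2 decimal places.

On the log scale the 99% interval is 2.22 ± 2.576 × 0.25 = [1.5760, 2.8640].
Exponentiate: [e^1.5760, e^2.8640] = [4.84, 17.53].

[4.84, 17.53]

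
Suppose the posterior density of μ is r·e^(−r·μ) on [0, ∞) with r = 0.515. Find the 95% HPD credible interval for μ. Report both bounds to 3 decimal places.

The exponential density is strictly decreasing on [0, ∞), so the HPD interval is anchored at 0: [0, q] with P(μ ≤ q) = 0.95.
q = −ln(1 − 0.95) / 0.515 = 2.9957 / 0.515 = 5.817.

[0.000, 5.817]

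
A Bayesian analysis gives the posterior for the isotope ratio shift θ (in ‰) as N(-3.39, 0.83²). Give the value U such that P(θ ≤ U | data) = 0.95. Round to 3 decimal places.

-2.025

Need U with P(θ ≤ U) = 0.95: U = -3.39 + z_{0.05}·0.83.
z = 1.645; U = -3.39 + 1.645 × 0.83 = -2.025.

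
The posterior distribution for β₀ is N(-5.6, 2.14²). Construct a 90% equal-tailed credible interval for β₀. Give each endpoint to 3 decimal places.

The posterior is symmetric, so the 90% equal-tailed interval is β₀ = -5.6 ± z·2.14 with z = 1.645.
Half-width: 1.645 × 2.14 = 3.520.
-5.6 − 3.520 = -9.120; -5.6 + 3.520 = -2.080.

[-9.120, -2.080]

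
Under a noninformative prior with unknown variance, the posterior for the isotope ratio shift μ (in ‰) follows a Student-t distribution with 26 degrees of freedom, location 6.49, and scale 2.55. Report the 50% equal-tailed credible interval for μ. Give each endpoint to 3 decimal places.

The t_26 distribution is symmetric; the 50% interval is 6.49 ± t·2.55 with t_{0.75,26} = 0.684.
Half-width: 0.684 × 2.55 = 1.744.
6.49 − 1.744 = 4.746; 6.49 + 1.744 = 8.234.

[4.746, 8.234]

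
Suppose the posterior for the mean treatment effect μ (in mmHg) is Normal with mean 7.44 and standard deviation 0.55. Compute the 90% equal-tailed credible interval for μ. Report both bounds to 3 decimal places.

The posterior is symmetric, so the 90% equal-tailed interval is μ = 7.44 ± z·0.55 with z = 1.645.
Half-width: 1.645 × 0.55 = 0.905.
7.44 − 0.905 = 6.535; 7.44 + 0.905 = 8.345.

[6.535, 8.345]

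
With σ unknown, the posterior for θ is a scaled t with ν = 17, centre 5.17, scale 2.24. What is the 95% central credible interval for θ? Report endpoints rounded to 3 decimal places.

The t_17 distribution is symmetric; the 95% interval is 5.17 ± t·2.24 with t_{0.975,17} = 2.110.
Half-width: 2.110 × 2.24 = 4.726.
5.17 − 4.726 = 0.444; 5.17 + 4.726 = 9.896.

[0.444, 9.896]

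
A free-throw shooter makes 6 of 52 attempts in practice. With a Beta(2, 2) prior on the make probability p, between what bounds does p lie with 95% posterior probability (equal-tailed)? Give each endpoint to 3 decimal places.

Posterior: Beta(2+6, 2+46) = Beta(8, 48).
Equal-tailed 95% interval: the 0.025 and 0.975 quantiles of Beta(8, 48).
Posterior mean ≈ 0.143, SD ≈ 0.046; a Normal approximation gives roughly [0.052, 0.234].
Exact: F⁻¹(0.025) = 0.065; F⁻¹(0.975) = 0.245.

[0.065, 0.245]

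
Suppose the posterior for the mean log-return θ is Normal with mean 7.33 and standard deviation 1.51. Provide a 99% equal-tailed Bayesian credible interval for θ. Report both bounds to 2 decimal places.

The posterior is symmetric, so the 99% equal-tailed interval is θ = 7.33 ± z·1.51 with z = 2.576.
Half-width: 2.576 × 1.51 = 3.89.
7.33 − 3.89 = 3.44; 7.33 + 3.89 = 11.22.

[3.44, 11.22]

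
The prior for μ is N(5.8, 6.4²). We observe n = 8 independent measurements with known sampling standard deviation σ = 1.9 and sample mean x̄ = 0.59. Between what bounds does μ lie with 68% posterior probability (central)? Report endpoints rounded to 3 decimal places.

Posterior precision = 1/6.4² + 8/1.9² = 0.0244 + 2.2161 = 2.2405, so posterior SD = 0.6681.
Posterior mean = (5.8/6.4² + 8·0.59/1.9²) / 2.2405 = 0.6468.
Interval: 0.6468 ± 0.994 × 0.6681 → [-0.018, 1.311].

[-0.018, 1.311]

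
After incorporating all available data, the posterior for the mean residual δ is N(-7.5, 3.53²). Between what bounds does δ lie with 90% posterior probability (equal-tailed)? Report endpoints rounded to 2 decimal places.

[-13.31, -1.69]

The posterior is symmetric, so the 90% equal-tailed interval is δ = -7.5 ± z·3.53 with z = 1.645.
Half-width: 1.645 × 3.53 = 5.81.
-7.5 − 5.81 = -13.31; -7.5 + 5.81 = -1.69.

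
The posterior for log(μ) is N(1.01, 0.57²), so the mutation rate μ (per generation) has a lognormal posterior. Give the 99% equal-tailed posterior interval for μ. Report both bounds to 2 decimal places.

[0.63, 11.92]

On the log scale the 99% interval is 1.01 ± 2.576 × 0.57 = [-0.4582, 2.4782].
Exponentiate: [e^-0.4582, e^2.4782] = [0.63, 11.92].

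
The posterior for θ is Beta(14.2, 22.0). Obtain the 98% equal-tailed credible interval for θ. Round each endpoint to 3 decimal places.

[0.218, 0.584]

Posterior: Beta(14.2, 22.0).
Equal-tailed 98% interval: the 0.01 and 0.99 quantiles of Beta(14.2, 22.0).
Posterior mean ≈ 0.392, SD ≈ 0.080; a Normal approximation gives roughly [0.206, 0.578].
Exact: F⁻¹(0.01) = 0.218; F⁻¹(0.99) = 0.584.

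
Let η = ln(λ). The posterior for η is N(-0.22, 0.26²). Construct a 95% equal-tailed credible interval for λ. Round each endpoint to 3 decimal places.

On the log scale the 95% interval is -0.22 ± 1.960 × 0.26 = [-0.7296, 0.2896].
Exponentiate: [e^-0.7296, e^0.2896] = [0.482, 1.336].

[0.482, 1.336]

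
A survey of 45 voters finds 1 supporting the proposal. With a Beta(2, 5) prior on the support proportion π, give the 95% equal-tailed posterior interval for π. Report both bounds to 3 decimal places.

[0.012, 0.135]

Posterior: Beta(2+1, 5+44) = Beta(3, 49).
Equal-tailed 95% interval: the 0.025 and 0.975 quantiles of Beta(3, 49).
Posterior mean ≈ 0.058, SD ≈ 0.032; a Normal approximation gives roughly [-0.005, 0.120].
Exact: F⁻¹(0.025) = 0.012; F⁻¹(0.975) = 0.135.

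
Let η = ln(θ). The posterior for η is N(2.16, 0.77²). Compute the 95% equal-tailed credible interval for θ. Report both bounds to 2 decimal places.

On the log scale the 95% interval is 2.16 ± 1.960 × 0.77 = [0.6508, 3.6692].
Exponentiate: [e^0.6508, e^3.6692] = [1.92, 39.22].

[1.92, 39.22]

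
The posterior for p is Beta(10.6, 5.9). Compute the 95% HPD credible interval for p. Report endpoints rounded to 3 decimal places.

[0.418, 0.858]

The posterior is unimodal and skewed, so the HPD interval has equal density at both endpoints and is the shortest 95% interval.
Solving f(0.418) = f(0.858) with F(0.858) − F(0.418) = 0.95 gives [0.418, 0.858].
For comparison, the equal-tailed interval is [0.405, 0.847]; the HPD is narrower and shifted toward the mode.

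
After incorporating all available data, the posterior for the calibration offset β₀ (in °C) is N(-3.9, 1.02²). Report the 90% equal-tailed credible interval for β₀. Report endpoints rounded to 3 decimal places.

The posterior is symmetric, so the 90% equal-tailed interval is β₀ = -3.9 ± z·1.02 with z = 1.645.
Half-width: 1.645 × 1.02 = 1.678.
-3.9 − 1.678 = -5.578; -3.9 + 1.678 = -2.222.

[-5.578, -2.222]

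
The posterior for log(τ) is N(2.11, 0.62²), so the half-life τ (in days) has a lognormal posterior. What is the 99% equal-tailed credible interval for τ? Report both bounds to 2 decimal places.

[1.67, 40.73]

On the log scale the 99% interval is 2.11 ± 2.576 × 0.62 = [0.5130, 3.7070].
Exponentiate: [e^0.5130, e^3.7070] = [1.67, 40.73].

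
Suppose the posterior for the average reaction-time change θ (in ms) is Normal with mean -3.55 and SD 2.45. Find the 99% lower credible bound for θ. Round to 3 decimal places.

Need L with P(θ ≥ L) = 0.99: L = -3.55 − z_{0.01}·2.45.
z = 2.326; L = -3.55 − 2.326 × 2.45 = -9.250.

-9.250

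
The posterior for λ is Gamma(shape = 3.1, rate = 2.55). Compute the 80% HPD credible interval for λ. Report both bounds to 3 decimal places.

The posterior is unimodal and skewed, so the HPD interval has equal density at both endpoints and is the shortest 80% interval.
Solving f(0.279) = f(1.828) with F(1.828) − F(0.279) = 0.80 gives [0.279, 1.828].
For comparison, the equal-tailed interval is [0.456, 2.142]; the HPD is narrower and shifted toward the mode.

[0.279, 1.828]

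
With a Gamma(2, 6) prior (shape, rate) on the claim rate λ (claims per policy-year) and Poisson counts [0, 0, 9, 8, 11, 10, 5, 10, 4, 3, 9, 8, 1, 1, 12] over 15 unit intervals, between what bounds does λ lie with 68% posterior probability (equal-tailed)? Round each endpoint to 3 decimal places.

[3.973, 4.884]

Posterior: Gamma(2+91, 6+15) = Gamma(93, 21) (shape, rate).
Equal-tailed 68% interval: Gamma(93, 21) quantiles at 0.16 and 0.84.
Posterior mean ≈ 4.429, SD ≈ 0.459; a Normal approximation gives roughly [3.972, 4.885].
Exact: lower = 3.973; upper = 4.884.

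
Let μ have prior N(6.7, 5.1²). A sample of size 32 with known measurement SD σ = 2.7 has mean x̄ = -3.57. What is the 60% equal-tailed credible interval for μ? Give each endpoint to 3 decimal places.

[-3.881, -3.081]

Posterior precision = 1/5.1² + 32/2.7² = 0.0384 + 4.3896 = 4.4280, so posterior SD = 0.4752.
Posterior mean = (6.7/5.1² + 32·-3.57/2.7²) / 4.4280 = -3.4808.
Interval: -3.4808 ± 0.842 × 0.4752 → [-3.881, -3.081].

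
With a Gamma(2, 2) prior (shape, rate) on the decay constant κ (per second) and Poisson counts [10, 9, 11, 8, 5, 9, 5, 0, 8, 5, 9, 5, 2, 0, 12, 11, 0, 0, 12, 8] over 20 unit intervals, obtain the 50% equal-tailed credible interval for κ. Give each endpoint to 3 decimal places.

[5.596, 6.297]

Posterior: Gamma(2+129, 2+20) = Gamma(131, 22) (shape, rate).
Equal-tailed 50% interval: Gamma(131, 22) quantiles at 0.25 and 0.75.
Posterior mean ≈ 5.955, SD ≈ 0.520; a Normal approximation gives roughly [5.604, 6.305].
Exact: lower = 5.596; upper = 6.297.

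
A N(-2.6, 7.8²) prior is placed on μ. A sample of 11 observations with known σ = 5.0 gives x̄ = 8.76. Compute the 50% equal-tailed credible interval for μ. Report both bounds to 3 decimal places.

Posterior precision = 1/7.8² + 11/5.0² = 0.0164 + 0.4400 = 0.4564, so posterior SD = 1.4802.
Posterior mean = (-2.6/7.8² + 11·8.76/5.0²) / 0.4564 = 8.3509.
Interval: 8.3509 ± 0.674 × 1.4802 → [7.353, 9.349].

[7.353, 9.349]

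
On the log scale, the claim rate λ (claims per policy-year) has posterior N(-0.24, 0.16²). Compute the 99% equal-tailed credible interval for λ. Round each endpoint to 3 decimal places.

[0.521, 1.188]

On the log scale the 99% interval is -0.24 ± 2.576 × 0.16 = [-0.6521, 0.1721].
Exponentiate: [e^-0.6521, e^0.1721] = [0.521, 1.188].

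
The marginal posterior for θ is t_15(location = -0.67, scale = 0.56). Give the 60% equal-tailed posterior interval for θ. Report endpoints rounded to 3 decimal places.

The t_15 distribution is symmetric; the 60% interval is -0.67 ± t·0.56 with t_{0.8,15} = 0.866.
Half-width: 0.866 × 0.56 = 0.485.
-0.67 − 0.485 = -1.155; -0.67 + 0.485 = -0.185.

[-1.155, -0.185]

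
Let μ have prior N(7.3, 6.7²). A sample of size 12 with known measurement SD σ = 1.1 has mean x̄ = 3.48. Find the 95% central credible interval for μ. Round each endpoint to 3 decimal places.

[2.867, 4.110]

Posterior precision = 1/6.7² + 12/1.1² = 0.0223 + 9.9174 = 9.9396, so posterior SD = 0.3172.
Posterior mean = (7.3/6.7² + 12·3.48/1.1²) / 9.9396 = 3.4886.
Interval: 3.4886 ± 1.960 × 0.3172 → [2.867, 4.110].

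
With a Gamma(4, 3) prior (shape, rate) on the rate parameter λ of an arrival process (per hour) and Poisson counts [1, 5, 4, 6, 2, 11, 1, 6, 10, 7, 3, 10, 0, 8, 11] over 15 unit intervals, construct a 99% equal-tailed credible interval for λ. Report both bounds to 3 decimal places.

[3.699, 6.399]

Posterior: Gamma(4+85, 3+15) = Gamma(89, 18) (shape, rate).
Equal-tailed 99% interval: Gamma(89, 18) quantiles at 0.005 and 0.995.
Posterior mean ≈ 4.944, SD ≈ 0.524; a Normal approximation gives roughly [3.594, 6.294].
Exact: lower = 3.699; upper = 6.399.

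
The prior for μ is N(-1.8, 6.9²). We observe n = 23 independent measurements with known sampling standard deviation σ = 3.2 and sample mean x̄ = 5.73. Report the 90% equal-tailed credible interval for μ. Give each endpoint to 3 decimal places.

Posterior precision = 1/6.9² + 23/3.2² = 0.0210 + 2.2461 = 2.2671, so posterior SD = 0.6641.
Posterior mean = (-1.8/6.9² + 23·5.73/3.2²) / 2.2671 = 5.6602.
Interval: 5.6602 ± 1.645 × 0.6641 → [4.568, 6.753].

[4.568, 6.753]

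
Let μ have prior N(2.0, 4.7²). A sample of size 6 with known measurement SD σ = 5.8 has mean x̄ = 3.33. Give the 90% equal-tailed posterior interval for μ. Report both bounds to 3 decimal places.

[-0.418, 6.539]

Posterior precision = 1/4.7² + 6/5.8² = 0.0453 + 0.1784 = 0.2236, so posterior SD = 2.1146.
Posterior mean = (2.0/4.7² + 6·3.33/5.8²) / 0.2236 = 3.0608.
Interval: 3.0608 ± 1.645 × 2.1146 → [-0.418, 6.539].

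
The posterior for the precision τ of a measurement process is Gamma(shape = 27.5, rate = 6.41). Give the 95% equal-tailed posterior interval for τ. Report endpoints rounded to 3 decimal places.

[2.839, 6.036]

Posterior: Gamma(shape 27.5, rate 6.41).
Equal-tailed 95% interval: Gamma(27.5, 6.41) quantiles at 0.025 and 0.975.
Posterior mean ≈ 4.290, SD ≈ 0.818; a Normal approximation gives roughly [2.687, 5.894].
Exact: lower = 2.839; upper = 6.036.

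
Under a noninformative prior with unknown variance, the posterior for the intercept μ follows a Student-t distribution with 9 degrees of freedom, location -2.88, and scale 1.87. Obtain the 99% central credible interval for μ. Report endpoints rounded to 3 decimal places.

[-8.957, 3.197]

The t_9 distribution is symmetric; the 99% interval is -2.88 ± t·1.87 with t_{0.995,9} = 3.250.
Half-width: 3.250 × 1.87 = 6.077.
-2.88 − 6.077 = -8.957; -2.88 + 6.077 = 3.197.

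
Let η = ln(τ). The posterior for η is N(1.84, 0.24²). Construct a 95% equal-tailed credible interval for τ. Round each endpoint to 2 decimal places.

On the log scale the 95% interval is 1.84 ± 1.960 × 0.24 = [1.3696, 2.3104].
Exponentiate: [e^1.3696, e^2.3104] = [3.93, 10.08].

[3.93, 10.08]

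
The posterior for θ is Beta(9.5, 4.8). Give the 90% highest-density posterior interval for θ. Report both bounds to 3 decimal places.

The posterior is unimodal and skewed, so the HPD interval has equal density at both endpoints and is the shortest 90% interval.
Solving f(0.471) = f(0.864) with F(0.864) − F(0.471) = 0.90 gives [0.471, 0.864].
For comparison, the equal-tailed interval is [0.452, 0.849]; the HPD is narrower and shifted toward the mode.

[0.471, 0.864]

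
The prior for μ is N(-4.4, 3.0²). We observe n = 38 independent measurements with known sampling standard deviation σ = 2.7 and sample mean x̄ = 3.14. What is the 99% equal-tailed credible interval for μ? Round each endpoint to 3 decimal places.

Posterior precision = 1/3.0² + 38/2.7² = 0.1111 + 5.2126 = 5.3237, so posterior SD = 0.4334.
Posterior mean = (-4.4/3.0² + 38·3.14/2.7²) / 5.3237 = 2.9826.
Interval: 2.9826 ± 2.576 × 0.4334 → [1.866, 4.099].

[1.866, 4.099]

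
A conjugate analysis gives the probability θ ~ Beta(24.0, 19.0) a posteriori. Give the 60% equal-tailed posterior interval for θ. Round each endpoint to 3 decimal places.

Posterior: Beta(24.0, 19.0).
Equal-tailed 60% interval: the 0.2 and 0.8 quantiles of Beta(24.0, 19.0).
Posterior mean ≈ 0.558, SD ≈ 0.075; a Normal approximation gives roughly [0.495, 0.621].
Exact: F⁻¹(0.2) = 0.495; F⁻¹(0.8) = 0.622.

[0.495, 0.622]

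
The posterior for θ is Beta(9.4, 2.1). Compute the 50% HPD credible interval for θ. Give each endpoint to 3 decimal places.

The posterior is unimodal and skewed, so the HPD interval has equal density at both endpoints and is the shortest 50% interval.
Solving f(0.805) = f(0.941) with F(0.941) − F(0.805) = 0.50 gives [0.805, 0.941].
For comparison, the equal-tailed interval is [0.753, 0.901]; the HPD is narrower and shifted toward the mode.

[0.805, 0.941]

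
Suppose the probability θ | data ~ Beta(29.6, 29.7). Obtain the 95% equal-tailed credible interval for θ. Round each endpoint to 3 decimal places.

[0.373, 0.625]

Posterior: Beta(29.6, 29.7).
Equal-tailed 95% interval: the 0.025 and 0.975 quantiles of Beta(29.6, 29.7).
Posterior mean ≈ 0.499, SD ≈ 0.064; a Normal approximation gives roughly [0.373, 0.625].
Exact: F⁻¹(0.025) = 0.373; F⁻¹(0.975) = 0.625.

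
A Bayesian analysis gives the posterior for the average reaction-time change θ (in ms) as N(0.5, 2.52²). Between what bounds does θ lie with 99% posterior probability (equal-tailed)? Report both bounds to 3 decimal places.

The posterior is symmetric, so the 99% equal-tailed interval is θ = 0.5 ± z·2.52 with z = 2.576.
Half-width: 2.576 × 2.52 = 6.491.
0.5 − 6.491 = -5.991; 0.5 + 6.491 = 6.991.

[-5.991, 6.991]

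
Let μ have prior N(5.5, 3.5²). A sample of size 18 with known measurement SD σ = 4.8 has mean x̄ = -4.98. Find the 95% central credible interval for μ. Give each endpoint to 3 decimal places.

Posterior precision = 1/3.5² + 18/4.8² = 0.0816 + 0.7812 = 0.8629, so posterior SD = 1.0765.
Posterior mean = (5.5/3.5² + 18·-4.98/4.8²) / 0.8629 = -3.9885.
Interval: -3.9885 ± 1.960 × 1.0765 → [-6.098, -1.879].

[-6.098, -1.879]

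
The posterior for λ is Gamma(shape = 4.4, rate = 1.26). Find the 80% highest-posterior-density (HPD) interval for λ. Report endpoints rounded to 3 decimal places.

The posterior is unimodal and skewed, so the HPD interval has equal density at both endpoints and is the shortest 80% interval.
Solving f(1.204) = f(5.100) with F(5.100) − F(1.204) = 0.80 gives [1.204, 5.100].
For comparison, the equal-tailed interval is [1.600, 5.723]; the HPD is narrower and shifted toward the mode.

[1.204, 5.100]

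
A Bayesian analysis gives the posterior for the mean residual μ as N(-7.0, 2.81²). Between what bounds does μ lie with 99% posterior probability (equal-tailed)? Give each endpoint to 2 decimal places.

[-14.24, 0.24]

The posterior is symmetric, so the 99% equal-tailed interval is μ = -7.0 ± z·2.81 with z = 2.576.
Half-width: 2.576 × 2.81 = 7.24.
-7.0 − 7.24 = -14.24; -7.0 + 7.24 = 0.24.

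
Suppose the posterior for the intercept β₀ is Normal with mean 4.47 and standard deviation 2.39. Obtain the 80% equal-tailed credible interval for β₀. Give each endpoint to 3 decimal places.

[1.407, 7.533]

The posterior is symmetric, so the 80% equal-tailed interval is β₀ = 4.47 ± z·2.39 with z = 1.282.
Half-width: 1.282 × 2.39 = 3.063.
4.47 − 3.063 = 1.407; 4.47 + 3.063 = 7.533.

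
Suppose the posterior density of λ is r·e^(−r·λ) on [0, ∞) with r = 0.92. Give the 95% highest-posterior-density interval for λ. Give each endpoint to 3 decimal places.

The exponential density is strictly decreasing on [0, ∞), so the HPD interval is anchored at 0: [0, q] with P(λ ≤ q) = 0.95.
q = −ln(1 − 0.95) / 0.92 = 2.9957 / 0.92 = 3.256.

[0.000, 3.256]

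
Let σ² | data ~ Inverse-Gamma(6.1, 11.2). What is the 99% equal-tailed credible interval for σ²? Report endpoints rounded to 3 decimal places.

Inverse-Gamma(6.1, 11.2) quantiles: F⁻¹(0.005) and F⁻¹(0.995).
Equivalently, 1/σ² ~ Gamma(6.1, rate = 11.2); invert its 0.995 and 0.005 quantiles.
Posterior mean ≈ 2.196, SD ≈ 1.085; a Normal approximation gives roughly [-0.598, 4.990].
Exact: lower = 0.783; upper = 7.065.

[0.783, 7.065]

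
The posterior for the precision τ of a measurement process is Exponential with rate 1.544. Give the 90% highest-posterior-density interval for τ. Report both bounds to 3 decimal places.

[0.000, 1.491]

The exponential density is strictly decreasing on [0, ∞), so the HPD interval is anchored at 0: [0, q] with P(τ ≤ q) = 0.90.
q = −ln(1 − 0.90) / 1.544 = 2.3026 / 1.544 = 1.491.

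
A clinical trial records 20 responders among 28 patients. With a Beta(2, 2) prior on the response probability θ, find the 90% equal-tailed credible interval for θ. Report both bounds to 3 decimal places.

Posterior: Beta(2+20, 2+8) = Beta(22, 10).
Equal-tailed 90% interval: the 0.05 and 0.95 quantiles of Beta(22, 10).
Posterior mean ≈ 0.688, SD ≈ 0.081; a Normal approximation gives roughly [0.555, 0.820].
Exact: F⁻¹(0.05) = 0.548; F⁻¹(0.95) = 0.813.

[0.548, 0.813]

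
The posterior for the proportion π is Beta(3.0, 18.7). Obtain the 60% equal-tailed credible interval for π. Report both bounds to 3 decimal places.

[0.075, 0.196]

Posterior: Beta(3.0, 18.7).
Equal-tailed 60% interval: the 0.2 and 0.8 quantiles of Beta(3.0, 18.7).
Posterior mean ≈ 0.138, SD ≈ 0.072; a Normal approximation gives roughly [0.077, 0.199].
Exact: F⁻¹(0.2) = 0.075; F⁻¹(0.8) = 0.196.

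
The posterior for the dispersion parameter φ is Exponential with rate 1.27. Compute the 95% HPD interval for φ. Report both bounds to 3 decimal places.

The exponential density is strictly decreasing on [0, ∞), so the HPD interval is anchored at 0: [0, q] with P(φ ≤ q) = 0.95.
q = −ln(1 − 0.95) / 1.27 = 2.9957 / 1.27 = 2.359.

[0.000, 2.359]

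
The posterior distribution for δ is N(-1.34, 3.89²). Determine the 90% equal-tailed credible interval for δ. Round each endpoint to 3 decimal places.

[-7.738, 5.058]

The posterior is symmetric, so the 90% equal-tailed interval is δ = -1.34 ± z·3.89 with z = 1.645.
Half-width: 1.645 × 3.89 = 6.398.
-1.34 − 6.398 = -7.738; -1.34 + 6.398 = 5.058.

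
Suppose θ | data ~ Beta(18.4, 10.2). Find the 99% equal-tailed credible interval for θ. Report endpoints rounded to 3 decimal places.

[0.406, 0.845]

Posterior: Beta(18.4, 10.2).
Equal-tailed 99% interval: the 0.005 and 0.995 quantiles of Beta(18.4, 10.2).
Posterior mean ≈ 0.643, SD ≈ 0.088; a Normal approximation gives roughly [0.417, 0.870].
Exact: F⁻¹(0.005) = 0.406; F⁻¹(0.995) = 0.845.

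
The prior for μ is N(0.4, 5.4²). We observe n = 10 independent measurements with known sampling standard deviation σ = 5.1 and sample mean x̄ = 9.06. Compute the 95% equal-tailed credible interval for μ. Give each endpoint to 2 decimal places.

[5.32, 11.38]

Posterior precision = 1/5.4² + 10/5.1² = 0.0343 + 0.3845 = 0.4188, so posterior SD = 1.5453.
Posterior mean = (0.4/5.4² + 10·9.06/5.1²) / 0.4188 = 8.3508.
Interval: 8.3508 ± 1.960 × 1.5453 → [5.32, 11.38].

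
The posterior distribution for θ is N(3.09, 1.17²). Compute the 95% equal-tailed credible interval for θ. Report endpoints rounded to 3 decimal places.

The posterior is symmetric, so the 95% equal-tailed interval is θ = 3.09 ± z·1.17 with z = 1.960.
Half-width: 1.960 × 1.17 = 2.293.
3.09 − 2.293 = 0.797; 3.09 + 2.293 = 5.383.

[0.797, 5.383]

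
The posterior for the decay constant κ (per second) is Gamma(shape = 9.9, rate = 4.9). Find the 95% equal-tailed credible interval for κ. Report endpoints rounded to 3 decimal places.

[0.965, 3.460]

Posterior: Gamma(shape 9.9, rate 4.9).
Equal-tailed 95% interval: Gamma(9.9, 4.9) quantiles at 0.025 and 0.975.
Posterior mean ≈ 2.020, SD ≈ 0.642; a Normal approximation gives roughly [0.762, 3.279].
Exact: lower = 0.965; upper = 3.460.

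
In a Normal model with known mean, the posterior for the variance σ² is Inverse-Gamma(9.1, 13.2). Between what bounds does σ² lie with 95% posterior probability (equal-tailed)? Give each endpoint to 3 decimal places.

Inverse-Gamma(9.1, 13.2) quantiles: F⁻¹(0.025) and F⁻¹(0.975).
Equivalently, 1/σ² ~ Gamma(9.1, rate = 13.2); invert its 0.975 and 0.025 quantiles.
Posterior mean ≈ 1.630, SD ≈ 0.612; a Normal approximation gives roughly [0.431, 2.828].
Exact: lower = 0.830; upper = 3.156.

[0.830, 3.156]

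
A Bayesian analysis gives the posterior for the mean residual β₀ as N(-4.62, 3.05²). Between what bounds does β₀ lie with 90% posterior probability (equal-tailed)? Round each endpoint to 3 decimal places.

[-9.637, 0.397]

The posterior is symmetric, so the 90% equal-tailed interval is β₀ = -4.62 ± z·3.05 with z = 1.645.
Half-width: 1.645 × 3.05 = 5.017.
-4.62 − 5.017 = -9.637; -4.62 + 5.017 = 0.397.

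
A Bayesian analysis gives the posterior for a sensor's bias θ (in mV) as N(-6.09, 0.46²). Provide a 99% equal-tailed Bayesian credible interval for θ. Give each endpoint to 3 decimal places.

The posterior is symmetric, so the 99% equal-tailed interval is θ = -6.09 ± z·0.46 with z = 2.576.
Half-width: 2.576 × 0.46 = 1.185.
-6.09 − 1.185 = -7.275; -6.09 + 1.185 = -4.905.

[-7.275, -4.905]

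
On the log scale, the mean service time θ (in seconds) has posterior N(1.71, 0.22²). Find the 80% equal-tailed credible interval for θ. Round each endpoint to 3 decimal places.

[4.171, 7.330]

On the log scale the 80% interval is 1.71 ± 1.282 × 0.22 = [1.4281, 1.9919].
Exponentiate: [e^1.4281, e^1.9919] = [4.171, 7.330].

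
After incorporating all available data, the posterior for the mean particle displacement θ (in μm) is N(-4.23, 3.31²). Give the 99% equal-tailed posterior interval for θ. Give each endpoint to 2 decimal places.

The posterior is symmetric, so the 99% equal-tailed interval is θ = -4.23 ± z·3.31 with z = 2.576.
Half-width: 2.576 × 3.31 = 8.53.
-4.23 − 8.53 = -12.76; -4.23 + 8.53 = 4.30.

[-12.76, 4.30]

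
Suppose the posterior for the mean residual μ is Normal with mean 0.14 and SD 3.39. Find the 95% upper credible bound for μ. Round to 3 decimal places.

5.716

Need U with P(μ ≤ U) = 0.95: U = 0.14 + z_{0.05}·3.39.
z = 1.645; U = 0.14 + 1.645 × 3.39 = 5.716.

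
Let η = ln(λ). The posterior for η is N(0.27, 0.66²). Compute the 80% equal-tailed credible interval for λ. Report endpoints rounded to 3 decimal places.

[0.562, 3.052]

On the log scale the 80% interval is 0.27 ± 1.282 × 0.66 = [-0.5758, 1.1158].
Exponentiate: [e^-0.5758, e^1.1158] = [0.562, 3.052].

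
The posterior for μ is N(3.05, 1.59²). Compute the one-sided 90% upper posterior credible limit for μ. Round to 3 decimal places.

5.088

Need U with P(μ ≤ U) = 0.90: U = 3.05 + z_{0.1}·1.59.
z = 1.282; U = 3.05 + 1.282 × 1.59 = 5.088.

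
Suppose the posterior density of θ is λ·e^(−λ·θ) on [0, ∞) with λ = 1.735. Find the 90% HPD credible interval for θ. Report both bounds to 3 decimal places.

The exponential density is strictly decreasing on [0, ∞), so the HPD interval is anchored at 0: [0, q] with P(θ ≤ q) = 0.90.
q = −ln(1 − 0.90) / 1.735 = 2.3026 / 1.735 = 1.327.

[0.000, 1.327]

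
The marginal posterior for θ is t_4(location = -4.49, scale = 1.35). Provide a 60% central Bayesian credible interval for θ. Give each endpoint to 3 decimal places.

The t_4 distribution is symmetric; the 60% interval is -4.49 ± t·1.35 with t_{0.8,4} = 0.941.
Half-width: 0.941 × 1.35 = 1.270.
-4.49 − 1.270 = -5.760; -4.49 + 1.270 = -3.220.

[-5.760, -3.220]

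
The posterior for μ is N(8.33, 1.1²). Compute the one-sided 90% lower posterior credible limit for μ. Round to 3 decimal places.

6.920

Need L with P(μ ≥ L) = 0.90: L = 8.33 − z_{0.1}·1.1.
z = 1.282; L = 8.33 − 1.282 × 1.1 = 6.920.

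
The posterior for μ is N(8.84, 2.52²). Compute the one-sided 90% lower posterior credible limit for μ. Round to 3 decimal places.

Need L with P(μ ≥ L) = 0.90: L = 8.84 − z_{0.1}·2.52.
z = 1.282; L = 8.84 − 1.282 × 2.52 = 5.610.

5.610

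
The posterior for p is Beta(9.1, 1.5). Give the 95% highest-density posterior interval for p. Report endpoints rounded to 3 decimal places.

[0.658, 1.000]

The posterior is unimodal and skewed, so the HPD interval has equal density at both endpoints and is the shortest 95% interval.
Solving f(0.658) = f(1.000) with F(1.000) − F(0.658) = 0.95 gives [0.658, 1.000].
For comparison, the equal-tailed interval is [0.606, 0.989]; the HPD is narrower and shifted toward the mode.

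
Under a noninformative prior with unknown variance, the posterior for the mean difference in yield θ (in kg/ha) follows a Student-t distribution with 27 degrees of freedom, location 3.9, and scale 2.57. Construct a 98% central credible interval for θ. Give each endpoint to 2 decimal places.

[-2.45, 10.25]

The t_27 distribution is symmetric; the 98% interval is 3.9 ± t·2.57 with t_{0.99,27} = 2.473.
Half-width: 2.473 × 2.57 = 6.35.
3.9 − 6.35 = -2.45; 3.9 + 6.35 = 10.25.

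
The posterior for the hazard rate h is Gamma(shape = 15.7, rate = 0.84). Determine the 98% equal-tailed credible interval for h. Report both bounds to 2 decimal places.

[9.49, 31.37]

Posterior: Gamma(shape 15.7, rate 0.84).
Equal-tailed 98% interval: Gamma(15.7, 0.84) quantiles at 0.01 and 0.99.
Posterior mean ≈ 18.69, SD ≈ 4.72; a Normal approximation gives roughly [7.72, 29.66].
Exact: lower = 9.49; upper = 31.37.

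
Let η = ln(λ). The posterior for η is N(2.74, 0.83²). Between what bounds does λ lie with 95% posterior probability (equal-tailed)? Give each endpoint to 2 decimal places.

[3.04, 78.79]

On the log scale the 95% interval is 2.74 ± 1.960 × 0.83 = [1.1132, 4.3668].
Exponentiate: [e^1.1132, e^4.3668] = [3.04, 78.79].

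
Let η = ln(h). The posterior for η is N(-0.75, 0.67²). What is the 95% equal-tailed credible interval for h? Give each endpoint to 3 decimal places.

On the log scale the 95% interval is -0.75 ± 1.960 × 0.67 = [-2.0632, 0.5632].
Exponentiate: [e^-2.0632, e^0.5632] = [0.127, 1.756].

[0.127, 1.756]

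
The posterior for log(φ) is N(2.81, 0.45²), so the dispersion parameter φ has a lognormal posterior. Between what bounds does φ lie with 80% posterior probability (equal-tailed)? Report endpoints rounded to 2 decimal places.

[9.33, 29.57]

On the log scale the 80% interval is 2.81 ± 1.282 × 0.45 = [2.2333, 3.3867].
Exponentiate: [e^2.2333, e^3.3867] = [9.33, 29.57].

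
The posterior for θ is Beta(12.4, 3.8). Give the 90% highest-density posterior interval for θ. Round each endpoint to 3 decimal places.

The posterior is unimodal and skewed, so the HPD interval has equal density at both endpoints and is the shortest 90% interval.
Solving f(0.607) = f(0.931) with F(0.931) − F(0.607) = 0.90 gives [0.607, 0.931].
For comparison, the equal-tailed interval is [0.580, 0.913]; the HPD is narrower and shifted toward the mode.

[0.607, 0.931]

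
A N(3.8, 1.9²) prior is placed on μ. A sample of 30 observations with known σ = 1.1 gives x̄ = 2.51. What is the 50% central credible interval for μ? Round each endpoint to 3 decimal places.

[2.390, 2.659]

Posterior precision = 1/1.9² + 30/1.1² = 0.2770 + 24.7934 = 25.0704, so posterior SD = 0.1997.
Posterior mean = (3.8/1.9² + 30·2.51/1.1²) / 25.0704 = 2.5243.
Interval: 2.5243 ± 0.674 × 0.1997 → [2.390, 2.659].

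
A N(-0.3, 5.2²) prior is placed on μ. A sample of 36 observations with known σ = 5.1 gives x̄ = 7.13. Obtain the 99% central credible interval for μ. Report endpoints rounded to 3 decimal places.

[4.776, 9.097]

Posterior precision = 1/5.2² + 36/5.1² = 0.0370 + 1.3841 = 1.4211, so posterior SD = 0.8389.
Posterior mean = (-0.3/5.2² + 36·7.13/5.1²) / 1.4211 = 6.9366.
Interval: 6.9366 ± 2.576 × 0.8389 → [4.776, 9.097].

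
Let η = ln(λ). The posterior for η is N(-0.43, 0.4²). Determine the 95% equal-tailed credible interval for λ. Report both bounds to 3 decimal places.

On the log scale the 95% interval is -0.43 ± 1.960 × 0.4 = [-1.2140, 0.3540].
Exponentiate: [e^-1.2140, e^0.3540] = [0.297, 1.425].

[0.297, 1.425]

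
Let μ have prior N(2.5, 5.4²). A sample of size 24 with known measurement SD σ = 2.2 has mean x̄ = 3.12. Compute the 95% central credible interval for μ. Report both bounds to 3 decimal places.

[2.239, 3.993]

Posterior precision = 1/5.4² + 24/2.2² = 0.0343 + 4.9587 = 4.9930, so posterior SD = 0.4475.
Posterior mean = (2.5/5.4² + 24·3.12/2.2²) / 4.9930 = 3.1157.
Interval: 3.1157 ± 1.960 × 0.4475 → [2.239, 3.993].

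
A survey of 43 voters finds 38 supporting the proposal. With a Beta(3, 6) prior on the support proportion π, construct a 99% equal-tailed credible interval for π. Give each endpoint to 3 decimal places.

Posterior: Beta(3+38, 6+5) = Beta(41, 11).
Equal-tailed 99% interval: the 0.005 and 0.995 quantiles of Beta(41, 11).
Posterior mean ≈ 0.788, SD ≈ 0.056; a Normal approximation gives roughly [0.644, 0.933].
Exact: F⁻¹(0.005) = 0.626; F⁻¹(0.995) = 0.910.

[0.626, 0.910]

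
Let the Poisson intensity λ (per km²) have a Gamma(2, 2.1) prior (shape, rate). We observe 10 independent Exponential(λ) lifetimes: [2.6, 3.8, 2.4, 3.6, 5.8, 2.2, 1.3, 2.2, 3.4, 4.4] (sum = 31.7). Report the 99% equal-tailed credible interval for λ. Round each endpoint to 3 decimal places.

Posterior: Gamma(2+10, 2.1+31.7) = Gamma(12, 33.8) (shape, rate).
Equal-tailed 99% interval: Gamma(12, 33.8) quantiles at 0.005 and 0.995.
Posterior mean ≈ 0.355, SD ≈ 0.102; a Normal approximation gives roughly [0.091, 0.619].
Exact: lower = 0.146; upper = 0.674.

[0.146, 0.674]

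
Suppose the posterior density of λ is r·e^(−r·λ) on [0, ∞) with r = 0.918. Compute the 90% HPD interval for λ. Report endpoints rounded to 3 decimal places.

The exponential density is strictly decreasing on [0, ∞), so the HPD interval is anchored at 0: [0, q] with P(λ ≤ q) = 0.90.
q = −ln(1 − 0.90) / 0.918 = 2.3026 / 0.918 = 2.508.

[0.000, 2.508]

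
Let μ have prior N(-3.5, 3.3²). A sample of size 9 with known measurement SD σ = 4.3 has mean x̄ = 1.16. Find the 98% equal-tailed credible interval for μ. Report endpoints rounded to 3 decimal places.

[-2.638, 3.479]

Posterior precision = 1/3.3² + 9/4.3² = 0.0918 + 0.4867 = 0.5786, so posterior SD = 1.3147.
Posterior mean = (-3.5/3.3² + 9·1.16/4.3²) / 0.5786 = 0.4204.
Interval: 0.4204 ± 2.326 × 1.3147 → [-2.638, 3.479].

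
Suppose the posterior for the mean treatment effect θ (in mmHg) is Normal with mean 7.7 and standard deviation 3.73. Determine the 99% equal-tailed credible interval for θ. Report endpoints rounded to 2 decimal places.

[-1.91, 17.31]

The posterior is symmetric, so the 99% equal-tailed interval is θ = 7.7 ± z·3.73 with z = 2.576.
Half-width: 2.576 × 3.73 = 9.61.
7.7 − 9.61 = -1.91; 7.7 + 9.61 = 17.31.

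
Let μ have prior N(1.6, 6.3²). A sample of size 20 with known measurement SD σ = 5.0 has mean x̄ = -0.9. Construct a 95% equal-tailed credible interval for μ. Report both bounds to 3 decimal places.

Posterior precision = 1/6.3² + 20/5.0² = 0.0252 + 0.8000 = 0.8252, so posterior SD = 1.1008.
Posterior mean = (1.6/6.3² + 20·-0.9/5.0²) / 0.8252 = -0.8237.
Interval: -0.8237 ± 1.960 × 1.1008 → [-2.981, 1.334].

[-2.981, 1.334]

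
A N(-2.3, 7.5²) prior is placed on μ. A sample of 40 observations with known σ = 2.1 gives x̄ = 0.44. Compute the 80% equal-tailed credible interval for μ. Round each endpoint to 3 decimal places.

[0.010, 0.860]

Posterior precision = 1/7.5² + 40/2.1² = 0.0178 + 9.0703 = 9.0881, so posterior SD = 0.3317.
Posterior mean = (-2.3/7.5² + 40·0.44/2.1²) / 9.0881 = 0.4346.
Interval: 0.4346 ± 1.282 × 0.3317 → [0.010, 0.860].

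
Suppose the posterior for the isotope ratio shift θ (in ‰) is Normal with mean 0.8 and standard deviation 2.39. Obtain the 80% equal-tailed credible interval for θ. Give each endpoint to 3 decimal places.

The posterior is symmetric, so the 80% equal-tailed interval is θ = 0.8 ± z·2.39 with z = 1.282.
Half-width: 1.282 × 2.39 = 3.063.
0.8 − 3.063 = -2.263; 0.8 + 3.063 = 3.863.

[-2.263, 3.863]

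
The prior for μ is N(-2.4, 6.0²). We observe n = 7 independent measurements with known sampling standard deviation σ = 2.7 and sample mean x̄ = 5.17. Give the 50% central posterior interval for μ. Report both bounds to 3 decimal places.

Posterior precision = 1/6.0² + 7/2.7² = 0.0278 + 0.9602 = 0.9880, so posterior SD = 1.0061.
Posterior mean = (-2.4/6.0² + 7·5.17/2.7²) / 0.9880 = 4.9572.
Interval: 4.9572 ± 0.674 × 1.0061 → [4.279, 5.636].

[4.279, 5.636]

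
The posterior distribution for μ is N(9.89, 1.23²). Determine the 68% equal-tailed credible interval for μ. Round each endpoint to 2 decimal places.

[8.67, 11.11]

The posterior is symmetric, so the 68% equal-tailed interval is μ = 9.89 ± z·1.23 with z = 0.994.
Half-width: 0.994 × 1.23 = 1.22.
9.89 − 1.22 = 8.67; 9.89 + 1.22 = 11.11.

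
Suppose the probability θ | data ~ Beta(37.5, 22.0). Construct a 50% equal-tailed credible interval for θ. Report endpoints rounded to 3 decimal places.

Posterior: Beta(37.5, 22.0).
Equal-tailed 50% interval: the 0.25 and 0.75 quantiles of Beta(37.5, 22.0).
Posterior mean ≈ 0.630, SD ≈ 0.062; a Normal approximation gives roughly [0.588, 0.672].
Exact: F⁻¹(0.25) = 0.589; F⁻¹(0.75) = 0.673.

[0.589, 0.673]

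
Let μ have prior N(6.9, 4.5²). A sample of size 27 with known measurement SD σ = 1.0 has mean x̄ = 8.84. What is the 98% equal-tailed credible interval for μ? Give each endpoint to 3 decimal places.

[8.389, 9.284]

Posterior precision = 1/4.5² + 27/1.0² = 0.0494 + 27.0000 = 27.0494, so posterior SD = 0.1923.
Posterior mean = (6.9/4.5² + 27·8.84/1.0²) / 27.0494 = 8.8365.
Interval: 8.8365 ± 2.326 × 0.1923 → [8.389, 9.284].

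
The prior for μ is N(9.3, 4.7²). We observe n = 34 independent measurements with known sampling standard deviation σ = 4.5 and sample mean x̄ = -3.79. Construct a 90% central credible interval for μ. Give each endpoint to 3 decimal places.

Posterior precision = 1/4.7² + 34/4.5² = 0.0453 + 1.6790 = 1.7243, so posterior SD = 0.7615.
Posterior mean = (9.3/4.7² + 34·-3.79/4.5²) / 1.7243 = -3.4463.
Interval: -3.4463 ± 1.645 × 0.7615 → [-4.699, -2.194].

[-4.699, -2.194]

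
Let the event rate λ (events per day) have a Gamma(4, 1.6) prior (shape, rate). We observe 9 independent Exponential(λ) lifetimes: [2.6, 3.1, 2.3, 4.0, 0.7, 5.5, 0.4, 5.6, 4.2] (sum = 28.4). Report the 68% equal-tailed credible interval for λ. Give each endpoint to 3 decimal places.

[0.315, 0.551]

Posterior: Gamma(4+9, 1.6+28.4) = Gamma(13, 30.0) (shape, rate).
Equal-tailed 68% interval: Gamma(13, 30.0) quantiles at 0.16 and 0.84.
Posterior mean ≈ 0.433, SD ≈ 0.120; a Normal approximation gives roughly [0.314, 0.553].
Exact: lower = 0.315; upper = 0.551.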